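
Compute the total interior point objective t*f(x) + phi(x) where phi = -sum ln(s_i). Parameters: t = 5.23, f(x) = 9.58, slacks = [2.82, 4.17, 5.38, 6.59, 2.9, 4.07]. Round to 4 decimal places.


Step 1: Compute log-barrier.
ln values: [1.0367, 1.4279, 1.6827, 1.8856, 1.0647, 1.4036]
phi = -(1.0367 + 1.4279 + 1.6827 + 1.8856 + 1.0647 + 1.4036) = -8.5012
Step 2: Compute augmented objective.
t*f(x) = 5.23*9.58 = 50.1034
Total = 50.1034 - 8.5012 = 41.6022


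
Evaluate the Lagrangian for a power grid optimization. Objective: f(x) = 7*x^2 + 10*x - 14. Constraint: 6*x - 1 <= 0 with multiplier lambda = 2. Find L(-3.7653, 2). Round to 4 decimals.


Step 1: Evaluate f(x).
f(-3.7653) = 7*(-3.7653)^2 + 10*(-3.7653) - 14 = 47.5894
Step 2: Evaluate g(x).
g(-3.7653) = 6*-3.7653 - 1 = -23.5918
Step 3: Compute Lagrangian.
L = 47.5894 + 2*-23.5918 = 0.4058


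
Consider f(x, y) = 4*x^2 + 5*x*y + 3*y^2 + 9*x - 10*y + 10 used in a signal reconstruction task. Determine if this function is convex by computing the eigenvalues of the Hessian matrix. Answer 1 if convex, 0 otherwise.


The Hessian of f(x,y) = 4*x^2 + 5*x*y + 3*y^2 + 9*x - 10*y + 10 is:
H = [[8, 5], [5, 6]]
Trace = 8 + 6 = 14
Determinant = 8*6 - (5)^2 = 23
Discriminant = (14)^2 - 4*23 = 104.0
Eigenvalues: lambda_1 = 1.901, lambda_2 = 12.099
The function is convex.

1


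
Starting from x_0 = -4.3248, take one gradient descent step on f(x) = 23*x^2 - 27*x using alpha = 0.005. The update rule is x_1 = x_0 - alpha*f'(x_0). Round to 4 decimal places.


We compute the gradient at x_0 and apply the update.
f'(x) = 46*x - 27
f'(-4.3248) = 46*-4.3248 - 27 = -225.9408
x_1 = -4.3248 - 0.005*-225.9408 = -3.1951


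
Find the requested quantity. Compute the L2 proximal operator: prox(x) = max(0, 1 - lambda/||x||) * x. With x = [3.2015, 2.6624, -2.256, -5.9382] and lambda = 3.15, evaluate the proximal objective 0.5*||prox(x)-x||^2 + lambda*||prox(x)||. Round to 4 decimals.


Step 1: Compute ||x||.
||x|| = 7.5954
Step 2: Compute scaling factor.
scale = max(0, 1 - 3.15/7.5954) = 0.5853
Step 3: prox(x) = [1.8738, 1.5582, -1.3204, -3.4755]
||prox(x)|| = 4.4454
Step 4: Proximal objective.
0.5*||prox-x||^2 = 4.9613
lambda*||prox|| = 14.003
Total = 18.9642


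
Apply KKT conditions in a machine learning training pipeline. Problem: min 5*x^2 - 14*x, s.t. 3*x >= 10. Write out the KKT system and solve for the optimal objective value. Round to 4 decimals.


Step 1: Try lambda = 0 (constraint inactive).
x_unc = 14/(2*5) = 1.4
Check: 3*1.4 = 4.2 < 10 -- violated!
Step 2: Constraint must be active: 3*x = 10
x* = 10/3 = 3.3333 (rounded; the exact value 10/3 is used below)
lambda = (2*5*(10/3) - 14)/3 = 6.4444
Step 3: Compute optimal value.
f(x*) = 5*(10/3)^2 - 14*(10/3) = 8.8889


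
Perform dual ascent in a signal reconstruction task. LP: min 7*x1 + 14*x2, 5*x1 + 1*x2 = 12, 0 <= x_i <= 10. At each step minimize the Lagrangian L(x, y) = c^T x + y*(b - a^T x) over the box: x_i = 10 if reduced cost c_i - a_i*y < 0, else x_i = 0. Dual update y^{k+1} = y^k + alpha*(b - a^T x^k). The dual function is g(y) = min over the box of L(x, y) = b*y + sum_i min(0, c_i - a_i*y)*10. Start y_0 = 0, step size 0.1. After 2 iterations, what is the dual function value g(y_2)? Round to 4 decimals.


Dual ascent for LP: min 7*x1 + 14*x2, 5*x1 + 1*x2 = 12, 0 <= x_i <= 10
Step 1: y^k = 0.0, reduced costs: (7.0, 14.0)
  x^k = (0.0, 0.0), subgradient = b - a^T x = 12.0
  y^{k+1} = 0.0 + 0.1*12.0 = 1.2
Step 2: y^k = 1.2, reduced costs: (1.0, 12.8)
  x^k = (0.0, 0.0), subgradient = b - a^T x = 12.0
  y^{k+1} = 1.2 + 0.1*12.0 = 2.4
Dual objective at y_2 = 2.4: reduced costs (-5.0, 11.6), box minimizer x = (10.0, 0.0)
g(y_2) = b*y + (c1 - a1*y)*x1 + (c2 - a2*y)*x2 = 12*2.4 + (-5.0)*10.0 + 11.6*0.0 = 28.8 - 50.0 + 0.0 = -21.2


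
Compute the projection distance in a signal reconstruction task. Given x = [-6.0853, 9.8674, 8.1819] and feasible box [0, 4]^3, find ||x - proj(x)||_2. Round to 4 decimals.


Project each component onto [0, 4].
clip(-6.0853) = 0.0, clip(9.8674) = 4.0, clip(8.1819) = 4.0
Projection = [0.0, 4.0, 4.0]
Squared diffs: [37.0309, 34.4264, 17.4883]
Distance = sqrt(88.9456) = 9.4311


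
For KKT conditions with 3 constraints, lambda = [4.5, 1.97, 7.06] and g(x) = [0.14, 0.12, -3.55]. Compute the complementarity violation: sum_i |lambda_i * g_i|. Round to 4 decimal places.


KKT complementary slackness check:
lambda_1 * g_1 = 4.5 * 0.14 = 0.63
lambda_2 * g_2 = 1.97 * 0.12 = 0.2364
lambda_3 * g_3 = 7.06 * -3.55 = -25.063
Total violation = 0.63 + 0.2364 + 25.063 = 25.9294


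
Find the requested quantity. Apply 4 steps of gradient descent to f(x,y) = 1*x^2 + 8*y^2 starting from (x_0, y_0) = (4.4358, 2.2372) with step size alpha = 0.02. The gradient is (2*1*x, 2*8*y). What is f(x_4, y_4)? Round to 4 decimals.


Gradient descent on f(x,y) = 1*x^2 + 8*y^2.
Starting point: (4.4358, 2.2372), alpha = 0.02
Step 1: grad_x = 2*1*4.4358 = 8.8716, grad_y = 2*8*2.2372 = 35.7952
  x_1 = 4.4358 - 0.02*8.8716 = 4.2584
  y_1 = 2.2372 - 0.02*35.7952 = 1.5213
Step 2: grad_x = 2*1*4.2584 = 8.5167, grad_y = 2*8*1.5213 = 24.3407
  x_2 = 4.2584 - 0.02*8.5167 = 4.088
  y_2 = 1.5213 - 0.02*24.3407 = 1.0345
Step 3: grad_x = 2*1*4.088 = 8.1761, grad_y = 2*8*1.0345 = 16.5517
  x_3 = 4.088 - 0.02*8.1761 = 3.9245
  y_3 = 1.0345 - 0.02*16.5517 = 0.7034
Step 4: grad_x = 2*1*3.9245 = 7.849, grad_y = 2*8*0.7034 = 11.2552
  x_4 = 3.9245 - 0.02*7.849 = 3.7675
  y_4 = 0.7034 - 0.02*11.2552 = 0.4783
f(3.7675, 0.4783) = 1*3.7675^2 + 8*0.4783^2 = 16.0248


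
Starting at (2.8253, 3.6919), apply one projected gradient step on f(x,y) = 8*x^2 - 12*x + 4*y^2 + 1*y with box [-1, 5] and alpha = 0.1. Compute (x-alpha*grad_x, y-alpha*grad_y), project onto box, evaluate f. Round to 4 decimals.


Step 1: Compute gradient at (2.8253, 3.6919).
grad_x = 2*8*2.8253 - 12 = 33.2048
grad_y = 2*4*3.6919 + 1 = 30.5352
Step 2: Gradient step.
x_raw = 2.8253 - 0.1*33.2048 = -0.4952
y_raw = 3.6919 - 0.1*30.5352 = 0.6384
Step 3: Project onto [-1, 5].
x_proj = clip(-0.4952) = -0.4952
y_proj = clip(0.6384) = 0.6384
Step 4: Evaluate f.
f(-0.4952, 0.6384) = 10.1723


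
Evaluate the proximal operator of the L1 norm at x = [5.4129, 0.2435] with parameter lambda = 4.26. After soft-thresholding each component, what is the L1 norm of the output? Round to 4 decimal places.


Soft-thresholding with lambda = 4.26:
prox(5.4129) = sign(5.4129)*max(|5.4129| - 4.26, 0) = 1.1529
prox(0.2435) = sign(0.2435)*max(|0.2435| - 4.26, 0) = 0.0
prox(x) = [1.1529, 0.0]
||prox(x)||_1 = 1.1529 + 0.0 = 1.1529


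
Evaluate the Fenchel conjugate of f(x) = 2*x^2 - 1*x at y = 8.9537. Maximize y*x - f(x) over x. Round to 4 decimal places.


f*(y) = sup_x {y*x - a*x^2 - b*x} = sup_x {(y-b)*x - a*x^2}
FOC: (y - b) - 2a*x = 0 => x* = (y - b)/(2a)
x* = (8.9537 + 1)/(2*2) = 2.4884
f*(8.9537) = (y-b)^2/(4a) = (8.9537 + 1)^2/(4*2)
= 99.0761/8 = 12.3845


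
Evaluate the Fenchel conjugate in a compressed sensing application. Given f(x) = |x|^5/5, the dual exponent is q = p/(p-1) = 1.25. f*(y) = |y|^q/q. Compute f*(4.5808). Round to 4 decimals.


The conjugate exponent q satisfies 1/p + 1/q = 1.
p = 5, so q = 5/(5 - 1) = 1.25
|y|^q = 4.5808^1.25 = 6.7016
f*(4.5808) = 6.7016 / 1.25 = 5.3613


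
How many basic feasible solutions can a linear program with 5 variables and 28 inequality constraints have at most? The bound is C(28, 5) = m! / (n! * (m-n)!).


Each vertex corresponds to some choice of n active constraints out of m, so the number of vertices is at most C(m, n) = m! / (n!(m-n)!).
m = 28, n = 5
Numerator: 28 * 27 * 26 * 25 * 24
Denominator: 5! = 120
C(28, 5) = 98280


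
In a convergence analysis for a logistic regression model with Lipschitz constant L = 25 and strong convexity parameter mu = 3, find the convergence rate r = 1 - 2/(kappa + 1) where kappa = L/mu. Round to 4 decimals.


Step 1: Compute the condition number.
kappa = L/mu = 25/3 = 8.3333
Step 2: Compute the convergence rate.
r = 1 - 2/(kappa + 1) = 1 - 2*mu/(L + mu) = (L - mu)/(L + mu) = 22/28 = 0.7857


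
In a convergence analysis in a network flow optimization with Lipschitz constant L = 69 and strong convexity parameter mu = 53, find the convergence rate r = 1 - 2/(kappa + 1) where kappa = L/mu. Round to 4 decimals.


Step 1: Compute the condition number.
kappa = L/mu = 69/53 = 1.3019
Step 2: Compute the convergence rate.
r = 1 - 2/(kappa + 1) = 1 - 2*mu/(L + mu) = (L - mu)/(L + mu) = 16/122 = 0.1311


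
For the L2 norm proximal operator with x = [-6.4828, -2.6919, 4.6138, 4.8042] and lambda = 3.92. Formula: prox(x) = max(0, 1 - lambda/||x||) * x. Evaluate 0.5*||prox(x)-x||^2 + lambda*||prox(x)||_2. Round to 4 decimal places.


Step 1: Compute ||x||.
||x|| = 9.6768
Step 2: Compute scaling factor.
scale = max(0, 1 - 3.92/9.6768) = 0.5949
Step 3: prox(x) = [-3.8567, -1.6014, 2.7448, 2.8581]
||prox(x)|| = 5.7568
Step 4: Proximal objective.
0.5*||prox-x||^2 = 7.6832
lambda*||prox|| = 22.5667
Total = 30.2499


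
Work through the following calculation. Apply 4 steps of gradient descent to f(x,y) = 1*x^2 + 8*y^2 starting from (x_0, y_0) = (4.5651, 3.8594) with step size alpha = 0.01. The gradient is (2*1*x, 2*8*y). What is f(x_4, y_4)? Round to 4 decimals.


Gradient descent on f(x,y) = 1*x^2 + 8*y^2.
Starting point: (4.5651, 3.8594), alpha = 0.01
Step 1: grad_x = 2*1*4.5651 = 9.1302, grad_y = 2*8*3.8594 = 61.7504
  x_1 = 4.5651 - 0.01*9.1302 = 4.4738
  y_1 = 3.8594 - 0.01*61.7504 = 3.2419
Step 2: grad_x = 2*1*4.4738 = 8.9476, grad_y = 2*8*3.2419 = 51.8703
  x_2 = 4.4738 - 0.01*8.9476 = 4.3843
  y_2 = 3.2419 - 0.01*51.8703 = 2.7232
Step 3: grad_x = 2*1*4.3843 = 8.7686, grad_y = 2*8*2.7232 = 43.5711
  x_3 = 4.3843 - 0.01*8.7686 = 4.2966
  y_3 = 2.7232 - 0.01*43.5711 = 2.2875
Step 4: grad_x = 2*1*4.2966 = 8.5933, grad_y = 2*8*2.2875 = 36.5997
  x_4 = 4.2966 - 0.01*8.5933 = 4.2107
  y_4 = 2.2875 - 0.01*36.5997 = 1.9215
f(4.2107, 1.9215) = 1*4.2107^2 + 8*1.9215^2 = 47.2668


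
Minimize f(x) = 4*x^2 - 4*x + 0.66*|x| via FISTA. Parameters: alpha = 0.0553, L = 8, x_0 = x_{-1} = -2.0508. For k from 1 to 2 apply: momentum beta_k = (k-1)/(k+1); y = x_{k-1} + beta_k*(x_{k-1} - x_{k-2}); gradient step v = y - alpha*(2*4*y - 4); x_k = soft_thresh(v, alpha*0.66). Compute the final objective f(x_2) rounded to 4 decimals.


FISTA on f(x) = 4*x^2 - 4*x + 0.66*|x|
L = 8, alpha = 0.0553
Iteration 1: beta = 0.0, y = -2.0508 + 0.0*(-2.0508 + 2.0508) = -2.0508
  grad(y) = -20.4064, v = y - alpha*grad = -0.9223
  prox(v) = soft_thresh(-0.9223, 0.0365) = -0.8858
Iteration 2: beta = 0.3333, y = -0.8858 + 0.3333*(-0.8858 + 2.0508) = -0.4975
  grad(y) = -7.98, v = y - alpha*grad = -0.0562
  prox(v) = soft_thresh(-0.0562, 0.0365) = -0.0197
f(x_2) = 4*(-0.0197)^2 - 4*(-0.0197) + 0.66*|-0.0197| = 0.0934


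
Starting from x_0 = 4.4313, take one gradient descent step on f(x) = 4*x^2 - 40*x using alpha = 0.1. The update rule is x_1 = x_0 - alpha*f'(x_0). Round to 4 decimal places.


We compute the gradient at x_0 and apply the update.
f'(x) = 8*x - 40
f'(4.4313) = 8*4.4313 - 40 = -4.5496
x_1 = 4.4313 - 0.1*-4.5496 = 4.8863


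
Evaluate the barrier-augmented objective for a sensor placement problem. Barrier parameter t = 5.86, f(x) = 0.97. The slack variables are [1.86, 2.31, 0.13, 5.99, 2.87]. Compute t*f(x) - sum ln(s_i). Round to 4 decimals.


Step 1: Compute log-barrier.
ln values: [0.6206, 0.8372, -2.0402, 1.7901, 1.0543]
phi = -(0.6206 + 0.8372 - 2.0402 + 1.7901 + 1.0543) = -2.262
Step 2: Compute augmented objective.
t*f(x) = 5.86*0.97 = 5.6842
Total = 5.6842 - 2.262 = 3.4222


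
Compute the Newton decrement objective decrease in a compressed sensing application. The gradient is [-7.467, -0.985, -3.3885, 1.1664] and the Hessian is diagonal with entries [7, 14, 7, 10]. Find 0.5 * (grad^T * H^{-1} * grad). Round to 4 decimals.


Step 1: H is diagonal, so H^(-1) * g = [-1.0667, -0.0704, -0.4841, 0.1166].
Step 2: g^T H^(-1) g = sum_i g_i^2 / H_ii
  = (-7.467)^2/7 + (-0.985)^2/14 + (-3.3885)^2/7 + (1.1664)^2/10
  = 7.9652 + 0.0693 + 1.6403 + 0.136 = 9.8108
Step 3: Objective decrease = 0.5 * g^T H^(-1) g = 4.9054


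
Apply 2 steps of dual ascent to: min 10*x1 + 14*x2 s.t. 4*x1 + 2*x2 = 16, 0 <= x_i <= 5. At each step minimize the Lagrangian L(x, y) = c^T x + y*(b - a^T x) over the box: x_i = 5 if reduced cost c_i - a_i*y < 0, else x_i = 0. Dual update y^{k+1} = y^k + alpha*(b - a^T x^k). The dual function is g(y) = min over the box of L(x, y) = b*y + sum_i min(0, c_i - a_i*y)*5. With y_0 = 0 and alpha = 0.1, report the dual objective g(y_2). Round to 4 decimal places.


Dual ascent for LP: min 10*x1 + 14*x2, 4*x1 + 2*x2 = 16, 0 <= x_i <= 5
Step 1: y^k = 0.0, reduced costs: (10.0, 14.0)
  x^k = (0.0, 0.0), subgradient = b - a^T x = 16.0
  y^{k+1} = 0.0 + 0.1*16.0 = 1.6
Step 2: y^k = 1.6, reduced costs: (3.6, 10.8)
  x^k = (0.0, 0.0), subgradient = b - a^T x = 16.0
  y^{k+1} = 1.6 + 0.1*16.0 = 3.2
Dual objective at y_2 = 3.2: reduced costs (-2.8, 7.6), box minimizer x = (5.0, 0.0)
g(y_2) = b*y + (c1 - a1*y)*x1 + (c2 - a2*y)*x2 = 16*3.2 + (-2.8)*5.0 + 7.6*0.0 = 51.2 - 14.0 + 0.0 = 37.2


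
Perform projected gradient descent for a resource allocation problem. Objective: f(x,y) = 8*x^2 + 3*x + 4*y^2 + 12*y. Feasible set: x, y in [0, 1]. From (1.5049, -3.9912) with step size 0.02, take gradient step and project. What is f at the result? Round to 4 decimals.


Step 1: Compute gradient at (1.5049, -3.9912).
grad_x = 2*8*1.5049 + 3 = 27.0784
grad_y = 2*4*-3.9912 + 12 = -19.9296
Step 2: Gradient step.
x_raw = 1.5049 - 0.02*27.0784 = 0.9633
y_raw = -3.9912 - 0.02*-19.9296 = -3.5926
Step 3: Project onto [0, 1].
x_proj = clip(0.9633) = 0.9633
y_proj = clip(-3.5926) = 0.0
Step 4: Evaluate f.
f(0.9633, 0.0) = 10.3141


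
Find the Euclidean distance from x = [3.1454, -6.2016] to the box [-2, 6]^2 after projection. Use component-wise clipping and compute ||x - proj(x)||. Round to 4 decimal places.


Project each component onto [-2, 6].
clip(3.1454) = 3.1454, clip(-6.2016) = -2.0
Projection = [3.1454, -2.0]
Squared diffs: [0.0, 17.6534]
Distance = sqrt(17.6534) = 4.2016


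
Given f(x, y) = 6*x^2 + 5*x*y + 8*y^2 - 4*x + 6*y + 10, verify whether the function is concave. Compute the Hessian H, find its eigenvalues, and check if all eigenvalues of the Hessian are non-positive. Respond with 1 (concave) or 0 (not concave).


The Hessian of f(x,y) = 6*x^2 + 5*x*y + 8*y^2 - 4*x + 6*y + 10 is:
H = [[12, 5], [5, 16]]
Trace = 12 + 16 = 28
Determinant = 12*16 - (5)^2 = 167
Discriminant = (28)^2 - 4*167 = 116.0
Eigenvalues: lambda_1 = 8.6148, lambda_2 = 19.3852
The function is not concave.

0


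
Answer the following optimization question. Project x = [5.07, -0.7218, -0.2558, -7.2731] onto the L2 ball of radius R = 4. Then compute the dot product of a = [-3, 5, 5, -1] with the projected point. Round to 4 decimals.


Step 1: Compute ||x|| (intermediates to 6 decimals).
||x|| = sqrt(5.07^2 + (-0.7218)^2 + (-0.2558)^2 + (-7.2731)^2) = 8.898838
Step 2: Project.
Since ||x|| > R, scale = R/||x|| = 4/8.898838 = 0.449497, proj(x) = scale * x
proj(x) = [2.27895, -0.324447, -0.114981, -3.269237]
Step 3: Dot product.
a^T * proj(x) = -3*2.27895 + 5*(-0.324447) + 5*(-0.114981) - 1*(-3.269237) = -5.7648


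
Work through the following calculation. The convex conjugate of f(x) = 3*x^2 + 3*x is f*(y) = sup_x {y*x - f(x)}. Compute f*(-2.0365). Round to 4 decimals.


f*(y) = sup_x {y*x - a*x^2 - b*x} = sup_x {(y-b)*x - a*x^2}
FOC: (y - b) - 2a*x = 0 => x* = (y - b)/(2a)
x* = (-2.0365 - 3)/(2*3) = -0.8394
f*(-2.0365) = (y-b)^2/(4a) = (-2.0365 - 3)^2/(4*3)
= 25.3663/12 = 2.1139


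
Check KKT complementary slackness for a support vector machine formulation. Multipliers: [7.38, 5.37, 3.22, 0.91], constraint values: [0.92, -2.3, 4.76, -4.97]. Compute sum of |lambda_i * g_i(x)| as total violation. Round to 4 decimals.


KKT complementary slackness check:
lambda_1 * g_1 = 7.38 * 0.92 = 6.7896
lambda_2 * g_2 = 5.37 * -2.3 = -12.351
lambda_3 * g_3 = 3.22 * 4.76 = 15.3272
lambda_4 * g_4 = 0.91 * -4.97 = -4.5227
Total violation = 6.7896 + 12.351 + 15.3272 + 4.5227 = 38.9905


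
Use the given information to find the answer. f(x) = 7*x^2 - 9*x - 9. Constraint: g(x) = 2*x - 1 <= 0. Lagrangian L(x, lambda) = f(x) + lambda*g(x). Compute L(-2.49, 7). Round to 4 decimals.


Step 1: Evaluate f(x).
f(-2.49) = 7*(-2.49)^2 - 9*(-2.49) - 9 = 56.8107
Step 2: Evaluate g(x).
g(-2.49) = 2*-2.49 - 1 = -5.98
Step 3: Compute Lagrangian.
L = 56.8107 + 7*-5.98 = 14.9507


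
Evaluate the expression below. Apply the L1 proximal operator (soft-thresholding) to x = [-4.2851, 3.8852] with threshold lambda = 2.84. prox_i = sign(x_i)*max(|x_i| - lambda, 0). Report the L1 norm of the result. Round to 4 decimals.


Soft-thresholding with lambda = 2.84:
prox(-4.2851) = sign(-4.2851)*max(|-4.2851| - 2.84, 0) = -1.4451
prox(3.8852) = sign(3.8852)*max(|3.8852| - 2.84, 0) = 1.0452
prox(x) = [-1.4451, 1.0452]
||prox(x)||_1 = 1.4451 + 1.0452 = 2.4903


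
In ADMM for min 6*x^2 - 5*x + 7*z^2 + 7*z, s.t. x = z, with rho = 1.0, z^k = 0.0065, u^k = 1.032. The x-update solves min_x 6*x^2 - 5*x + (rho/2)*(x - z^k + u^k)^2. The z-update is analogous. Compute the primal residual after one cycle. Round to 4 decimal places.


ADMM iteration with rho = 1.0, z^k = 0.0065, u^k = 1.032
Step 1: x-update.
Minimize 6*x^2 - 5*x + (1.0/2)*(x - 0.0065 + 1.032)^2
FOC: (2*6 + 1.0)*x = 5 + 1.0*(0.0065 - 1.032)
x^{k+1} = 0.3057
Step 2: z-update.
Minimize 7*z^2 + 7*z + (1.0/2)*(0.3057 - z + 1.032)^2
FOC: (2*7 + 1.0)*z = -7 + 1.0*(0.3057 + 1.032)
z^{k+1} = -0.3775
Step 3: u-update.
u^{k+1} = 1.032 + 0.3057 + 0.3775 = 1.7152
Step 4: Primal residual = |0.3057 + 0.3775| = 0.6832


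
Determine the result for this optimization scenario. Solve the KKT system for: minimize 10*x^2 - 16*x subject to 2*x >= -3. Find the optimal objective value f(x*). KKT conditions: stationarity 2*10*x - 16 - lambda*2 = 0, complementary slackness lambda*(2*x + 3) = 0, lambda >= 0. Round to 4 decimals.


Step 1: Try lambda = 0 (constraint inactive).
Stationarity: 2*10*x - 16 = 0
x* = 16/(2*10) = 0.8
Check constraint: 2*0.8 = 1.6 >= -3 -- satisfied.
Step 2: Compute optimal value.
f(x*) = 10*0.8^2 - 16*0.8 = -6.4


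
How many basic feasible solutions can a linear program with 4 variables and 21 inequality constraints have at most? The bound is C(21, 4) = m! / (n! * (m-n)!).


Each vertex corresponds to some choice of n active constraints out of m, so the number of vertices is at most C(m, n) = m! / (n!(m-n)!).
m = 21, n = 4
Numerator: 21 * 20 * 19 * 18
Denominator: 4! = 24
C(21, 4) = 5985


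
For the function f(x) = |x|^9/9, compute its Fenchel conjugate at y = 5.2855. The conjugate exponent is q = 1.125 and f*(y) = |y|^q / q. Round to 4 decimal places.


The conjugate exponent q satisfies 1/p + 1/q = 1.
p = 9, so q = 9/(9 - 1) = 1.125
|y|^q = 5.2855^1.125 = 6.5084
f*(5.2855) = 6.5084 / 1.125 = 5.7852


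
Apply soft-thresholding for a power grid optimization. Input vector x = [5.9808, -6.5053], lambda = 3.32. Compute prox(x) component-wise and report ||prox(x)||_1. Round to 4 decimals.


Soft-thresholding with lambda = 3.32:
prox(5.9808) = sign(5.9808)*max(|5.9808| - 3.32, 0) = 2.6608
prox(-6.5053) = sign(-6.5053)*max(|-6.5053| - 3.32, 0) = -3.1853
prox(x) = [2.6608, -3.1853]
||prox(x)||_1 = 2.6608 + 3.1853 = 5.8461


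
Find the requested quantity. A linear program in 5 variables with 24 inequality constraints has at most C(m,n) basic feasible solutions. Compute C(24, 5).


Each vertex corresponds to some choice of n active constraints out of m, so the number of vertices is at most C(m, n) = m! / (n!(m-n)!).
m = 24, n = 5
Numerator: 24 * 23 * 22 * 21 * 20
Denominator: 5! = 120
C(24, 5) = 42504


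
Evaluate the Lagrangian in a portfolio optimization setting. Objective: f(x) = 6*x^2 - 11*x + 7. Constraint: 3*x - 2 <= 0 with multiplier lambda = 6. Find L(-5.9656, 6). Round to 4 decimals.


Step 1: Evaluate f(x).
f(-5.9656) = 6*(-5.9656)^2 - 11*(-5.9656) + 7 = 286.1519
Step 2: Evaluate g(x).
g(-5.9656) = 3*-5.9656 - 2 = -19.8968
Step 3: Compute Lagrangian.
L = 286.1519 + 6*-19.8968 = 166.7711


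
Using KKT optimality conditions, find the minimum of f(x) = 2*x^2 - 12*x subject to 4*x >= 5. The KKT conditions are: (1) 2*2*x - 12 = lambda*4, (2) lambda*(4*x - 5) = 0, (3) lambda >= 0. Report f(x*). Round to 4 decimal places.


Step 1: Try lambda = 0 (constraint inactive).
Stationarity: 2*2*x - 12 = 0
x* = 12/(2*2) = 3.0
Check constraint: 4*3.0 = 12.0 >= 5 -- satisfied.
Step 2: Compute optimal value.
f(x*) = 2*3.0^2 - 12*3.0 = -18.0


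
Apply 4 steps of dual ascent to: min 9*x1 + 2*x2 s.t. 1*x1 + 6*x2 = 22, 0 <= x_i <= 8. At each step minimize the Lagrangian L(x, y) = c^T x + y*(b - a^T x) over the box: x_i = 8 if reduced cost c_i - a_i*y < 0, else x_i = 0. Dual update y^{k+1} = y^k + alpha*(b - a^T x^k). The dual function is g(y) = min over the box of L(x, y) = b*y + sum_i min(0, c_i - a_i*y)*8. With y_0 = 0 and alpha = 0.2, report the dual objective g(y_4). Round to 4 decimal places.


Dual ascent for LP: min 9*x1 + 2*x2, 1*x1 + 6*x2 = 22, 0 <= x_i <= 8
Step 1: y^k = 0.0, reduced costs: (9.0, 2.0)
  x^k = (0.0, 0.0), subgradient = b - a^T x = 22.0
  y^{k+1} = 0.0 + 0.2*22.0 = 4.4
Step 2: y^k = 4.4, reduced costs: (4.6, -24.4)
  x^k = (0.0, 8.0), subgradient = b - a^T x = -26.0
  y^{k+1} = 4.4 + 0.2*-26.0 = -0.8
Step 3: y^k = -0.8, reduced costs: (9.8, 6.8)
  x^k = (0.0, 0.0), subgradient = b - a^T x = 22.0
  y^{k+1} = -0.8 + 0.2*22.0 = 3.6
Step 4: y^k = 3.6, reduced costs: (5.4, -19.6)
  x^k = (0.0, 8.0), subgradient = b - a^T x = -26.0
  y^{k+1} = 3.6 + 0.2*-26.0 = -1.6
Dual objective at y_4 = -1.6: reduced costs (10.6, 11.6), box minimizer x = (0.0, 0.0)
g(y_4) = b*y + (c1 - a1*y)*x1 + (c2 - a2*y)*x2 = 22*(-1.6) + 10.6*0.0 + 11.6*0.0 = -35.2 + 0.0 + 0.0 = -35.2


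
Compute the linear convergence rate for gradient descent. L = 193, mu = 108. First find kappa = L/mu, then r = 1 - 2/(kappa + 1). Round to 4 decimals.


Step 1: Compute the condition number.
kappa = L/mu = 193/108 = 1.787
Step 2: Compute the convergence rate.
r = 1 - 2/(kappa + 1) = 1 - 2*mu/(L + mu) = (L - mu)/(L + mu) = 85/301 = 0.2824


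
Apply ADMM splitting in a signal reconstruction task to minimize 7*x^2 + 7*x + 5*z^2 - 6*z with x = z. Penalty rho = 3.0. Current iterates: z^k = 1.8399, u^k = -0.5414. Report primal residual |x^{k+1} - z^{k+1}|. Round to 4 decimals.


ADMM iteration with rho = 3.0, z^k = 1.8399, u^k = -0.5414
Step 1: x-update.
Minimize 7*x^2 + 7*x + (3.0/2)*(x - 1.8399 - 0.5414)^2
FOC: (2*7 + 3.0)*x = -7 + 3.0*(1.8399 + 0.5414)
x^{k+1} = 0.0085
Step 2: z-update.
Minimize 5*z^2 - 6*z + (3.0/2)*(0.0085 - z - 0.5414)^2
FOC: (2*5 + 3.0)*z = 6 + 3.0*(0.0085 - 0.5414)
z^{k+1} = 0.3386
Step 3: u-update.
u^{k+1} = -0.5414 + 0.0085 - 0.3386 = -0.8715
Step 4: Primal residual = |0.0085 - 0.3386| = 0.3301


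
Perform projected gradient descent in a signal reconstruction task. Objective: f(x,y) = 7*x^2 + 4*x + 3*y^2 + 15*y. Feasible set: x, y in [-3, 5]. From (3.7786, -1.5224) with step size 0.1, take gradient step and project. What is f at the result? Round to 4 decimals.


Step 1: Compute gradient at (3.7786, -1.5224).
grad_x = 2*7*3.7786 + 4 = 56.9004
grad_y = 2*3*-1.5224 + 15 = 5.8656
Step 2: Gradient step.
x_raw = 3.7786 - 0.1*56.9004 = -1.9114
y_raw = -1.5224 - 0.1*5.8656 = -2.109
Step 3: Project onto [-3, 5].
x_proj = clip(-1.9114) = -1.9114
y_proj = clip(-2.109) = -2.109
Step 4: Evaluate f.
f(-1.9114, -2.109) = -0.3618


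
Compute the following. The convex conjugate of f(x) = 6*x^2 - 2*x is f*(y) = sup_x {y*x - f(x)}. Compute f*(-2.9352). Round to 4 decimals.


f*(y) = sup_x {y*x - a*x^2 - b*x} = sup_x {(y-b)*x - a*x^2}
FOC: (y - b) - 2a*x = 0 => x* = (y - b)/(2a)
x* = (-2.9352 + 2)/(2*6) = -0.0779
f*(-2.9352) = (y-b)^2/(4a) = (-2.9352 + 2)^2/(4*6)
= 0.8746/24 = 0.0364


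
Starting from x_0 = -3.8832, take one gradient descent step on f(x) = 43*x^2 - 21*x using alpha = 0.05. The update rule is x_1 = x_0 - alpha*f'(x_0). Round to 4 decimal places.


We compute the gradient at x_0 and apply the update.
f'(x) = 86*x - 21
f'(-3.8832) = 86*-3.8832 - 21 = -354.9552
x_1 = -3.8832 - 0.05*-354.9552 = 13.8646


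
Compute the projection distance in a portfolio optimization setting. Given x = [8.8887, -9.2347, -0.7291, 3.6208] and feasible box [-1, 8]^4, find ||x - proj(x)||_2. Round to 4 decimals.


Project each component onto [-1, 8].
clip(8.8887) = 8.0, clip(-9.2347) = -1.0, clip(-0.7291) = -0.7291, clip(3.6208) = 3.6208
Projection = [8.0, -1.0, -0.7291, 3.6208]
Squared diffs: [0.7898, 67.8103, 0.0, 0.0]
Distance = sqrt(68.6001) = 8.2825


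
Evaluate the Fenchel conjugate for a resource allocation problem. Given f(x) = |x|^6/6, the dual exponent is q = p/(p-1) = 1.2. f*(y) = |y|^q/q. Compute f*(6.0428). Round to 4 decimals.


The conjugate exponent q satisfies 1/p + 1/q = 1.
p = 6, so q = 6/(6 - 1) = 1.2
|y|^q = 6.0428^1.2 = 8.6594
f*(6.0428) = 8.6594 / 1.2 = 7.2161


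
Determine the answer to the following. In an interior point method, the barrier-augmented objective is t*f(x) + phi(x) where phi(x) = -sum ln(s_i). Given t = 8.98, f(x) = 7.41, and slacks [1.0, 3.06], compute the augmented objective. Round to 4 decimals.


Step 1: Compute log-barrier.
ln values: [0.0, 1.1184]
phi = -(0.0 + 1.1184) = -1.1184
Step 2: Compute augmented objective.
t*f(x) = 8.98*7.41 = 66.5418
Total = 66.5418 - 1.1184 = 65.4234


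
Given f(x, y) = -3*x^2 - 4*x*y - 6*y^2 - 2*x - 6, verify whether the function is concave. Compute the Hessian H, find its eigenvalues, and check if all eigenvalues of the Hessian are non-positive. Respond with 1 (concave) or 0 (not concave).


The Hessian of f(x,y) = -3*x^2 - 4*x*y - 6*y^2 - 2*x - 6 is:
H = [[-6, -4], [-4, -12]]
Trace = -6 - 12 = -18
Determinant = -6*-12 - (-4)^2 = 56
Discriminant = (-18)^2 - 4*56 = 100.0
Eigenvalues: lambda_1 = -14.0, lambda_2 = -4.0
The function is concave.

1


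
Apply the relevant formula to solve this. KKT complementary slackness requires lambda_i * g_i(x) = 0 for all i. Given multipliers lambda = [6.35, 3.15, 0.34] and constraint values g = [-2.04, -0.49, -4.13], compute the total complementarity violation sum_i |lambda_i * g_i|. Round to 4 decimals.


KKT complementary slackness check:
lambda_1 * g_1 = 6.35 * -2.04 = -12.954
lambda_2 * g_2 = 3.15 * -0.49 = -1.5435
lambda_3 * g_3 = 0.34 * -4.13 = -1.4042
Total violation = 12.954 + 1.5435 + 1.4042 = 15.9017


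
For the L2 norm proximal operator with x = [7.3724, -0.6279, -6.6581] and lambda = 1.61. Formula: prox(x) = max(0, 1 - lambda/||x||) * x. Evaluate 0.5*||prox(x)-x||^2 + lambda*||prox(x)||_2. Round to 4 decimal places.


Step 1: Compute ||x||.
||x|| = 9.9537
Step 2: Compute scaling factor.
scale = max(0, 1 - 1.61/9.9537) = 0.8383
Step 3: prox(x) = [6.1799, -0.5263, -5.5812]
||prox(x)|| = 8.3437
Step 4: Proximal objective.
0.5*||prox-x||^2 = 1.2961
lambda*||prox|| = 13.4334
Total = 14.7295


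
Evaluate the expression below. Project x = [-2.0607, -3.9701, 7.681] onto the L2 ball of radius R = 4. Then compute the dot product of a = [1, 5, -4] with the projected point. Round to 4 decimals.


Step 1: Compute ||x|| (intermediates to 6 decimals).
||x|| = sqrt((-2.0607)^2 + (-3.9701)^2 + 7.681^2) = 8.888529
Step 2: Project.
Since ||x|| > R, scale = R/||x|| = 4/8.888529 = 0.450018, proj(x) = scale * x
proj(x) = [-0.927352, -1.786616, 3.456588]
Step 3: Dot product.
a^T * proj(x) = 1*(-0.927352) + 5*(-1.786616) - 4*3.456588 = -23.6868


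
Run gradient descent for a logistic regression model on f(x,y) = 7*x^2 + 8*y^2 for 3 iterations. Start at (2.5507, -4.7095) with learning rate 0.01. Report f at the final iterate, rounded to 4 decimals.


Gradient descent on f(x,y) = 7*x^2 + 8*y^2.
Starting point: (2.5507, -4.7095), alpha = 0.01
Step 1: grad_x = 2*7*2.5507 = 35.7098, grad_y = 2*8*-4.7095 = -75.352
  x_1 = 2.5507 - 0.01*35.7098 = 2.1936
  y_1 = -4.7095 - 0.01*-75.352 = -3.956
Step 2: grad_x = 2*7*2.1936 = 30.7104, grad_y = 2*8*-3.956 = -63.2957
  x_2 = 2.1936 - 0.01*30.7104 = 1.8865
  y_2 = -3.956 - 0.01*-63.2957 = -3.323
Step 3: grad_x = 2*7*1.8865 = 26.411, grad_y = 2*8*-3.323 = -53.1684
  x_3 = 1.8865 - 0.01*26.411 = 1.6224
  y_3 = -3.323 - 0.01*-53.1684 = -2.7913
f(1.6224, -2.7913) = 7*1.6224^2 + 8*(-2.7913)^2 = 80.7576


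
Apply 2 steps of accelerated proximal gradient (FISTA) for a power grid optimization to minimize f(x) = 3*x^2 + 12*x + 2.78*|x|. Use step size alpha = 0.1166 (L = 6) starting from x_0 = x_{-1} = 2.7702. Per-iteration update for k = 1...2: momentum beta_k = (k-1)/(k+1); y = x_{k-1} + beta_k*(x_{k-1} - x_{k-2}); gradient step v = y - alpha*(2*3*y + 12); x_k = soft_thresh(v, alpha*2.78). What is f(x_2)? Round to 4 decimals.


FISTA on f(x) = 3*x^2 + 12*x + 2.78*|x|
L = 6, alpha = 0.1166
Iteration 1: beta = 0.0, y = 2.7702 + 0.0*(2.7702 - 2.7702) = 2.7702
  grad(y) = 28.6212, v = y - alpha*grad = -0.567
  prox(v) = soft_thresh(-0.567, 0.3241) = -0.2429
Iteration 2: beta = 0.3333, y = -0.2429 + 0.3333*(-0.2429 - 2.7702) = -1.2472
  grad(y) = 4.5165, v = y - alpha*grad = -1.7739
  prox(v) = soft_thresh(-1.7739, 0.3241) = -1.4497
f(x_2) = 3*(-1.4497)^2 + 12*(-1.4497) + 2.78*|-1.4497| = -7.0614


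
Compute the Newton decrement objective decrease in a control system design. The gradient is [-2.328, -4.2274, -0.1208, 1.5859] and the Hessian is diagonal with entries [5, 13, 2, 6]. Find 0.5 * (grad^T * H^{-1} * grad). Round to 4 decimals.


Step 1: H is diagonal, so H^(-1) * g = [-0.4656, -0.3252, -0.0604, 0.2643].
Step 2: g^T H^(-1) g = sum_i g_i^2 / H_ii
  = (-2.328)^2/5 + (-4.2274)^2/13 + (-0.1208)^2/2 + (1.5859)^2/6
  = 1.0839 + 1.3747 + 0.0073 + 0.4192 = 2.8851
Step 3: Objective decrease = 0.5 * g^T H^(-1) g = 1.4425


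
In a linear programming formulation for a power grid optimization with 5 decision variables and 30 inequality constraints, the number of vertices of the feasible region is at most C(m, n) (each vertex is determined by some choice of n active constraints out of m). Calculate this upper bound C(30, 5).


Each vertex corresponds to some choice of n active constraints out of m, so the number of vertices is at most C(m, n) = m! / (n!(m-n)!).
m = 30, n = 5
Numerator: 30 * 29 * 28 * 27 * 26
Denominator: 5! = 120
C(30, 5) = 142506


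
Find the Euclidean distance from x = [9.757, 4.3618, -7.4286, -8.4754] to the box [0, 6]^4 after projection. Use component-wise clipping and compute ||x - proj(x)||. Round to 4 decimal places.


Project each component onto [0, 6].
clip(9.757) = 6.0, clip(4.3618) = 4.3618, clip(-7.4286) = 0.0, clip(-8.4754) = 0.0
Projection = [6.0, 4.3618, 0.0, 0.0]
Squared diffs: [14.115, 0.0, 55.1841, 71.8324]
Distance = sqrt(141.1315) = 11.8799


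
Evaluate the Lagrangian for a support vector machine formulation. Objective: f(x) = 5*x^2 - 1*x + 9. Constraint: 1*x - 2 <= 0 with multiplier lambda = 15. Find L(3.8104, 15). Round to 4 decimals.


Step 1: Evaluate f(x).
f(3.8104) = 5*3.8104^2 - 1*3.8104 + 9 = 77.7853
Step 2: Evaluate g(x).
g(3.8104) = 1*3.8104 - 2 = 1.8104
Step 3: Compute Lagrangian.
L = 77.7853 + 15*1.8104 = 104.9413


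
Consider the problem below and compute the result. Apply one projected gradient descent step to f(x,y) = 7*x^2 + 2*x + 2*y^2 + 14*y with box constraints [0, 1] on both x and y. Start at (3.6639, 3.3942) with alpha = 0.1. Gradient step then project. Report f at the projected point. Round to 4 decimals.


Step 1: Compute gradient at (3.6639, 3.3942).
grad_x = 2*7*3.6639 + 2 = 53.2946
grad_y = 2*2*3.3942 + 14 = 27.5768
Step 2: Gradient step.
x_raw = 3.6639 - 0.1*53.2946 = -1.6656
y_raw = 3.3942 - 0.1*27.5768 = 0.6365
Step 3: Project onto [0, 1].
x_proj = clip(-1.6656) = 0.0
y_proj = clip(0.6365) = 0.6365
Step 4: Evaluate f.
f(0.0, 0.6365) = 9.7216


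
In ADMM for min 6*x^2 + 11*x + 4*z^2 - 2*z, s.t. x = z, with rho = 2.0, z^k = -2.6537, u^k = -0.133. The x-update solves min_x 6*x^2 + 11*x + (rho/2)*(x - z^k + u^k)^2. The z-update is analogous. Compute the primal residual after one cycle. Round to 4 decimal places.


ADMM iteration with rho = 2.0, z^k = -2.6537, u^k = -0.133
Step 1: x-update.
Minimize 6*x^2 + 11*x + (2.0/2)*(x + 2.6537 - 0.133)^2
FOC: (2*6 + 2.0)*x = -11 + 2.0*(-2.6537 + 0.133)
x^{k+1} = -1.1458
Step 2: z-update.
Minimize 4*z^2 - 2*z + (2.0/2)*(-1.1458 - z - 0.133)^2
FOC: (2*4 + 2.0)*z = 2 + 2.0*(-1.1458 - 0.133)
z^{k+1} = -0.0558
Step 3: u-update.
u^{k+1} = -0.133 - 1.1458 + 0.0558 = -1.2231
Step 4: Primal residual = |-1.1458 + 0.0558| = 1.0901


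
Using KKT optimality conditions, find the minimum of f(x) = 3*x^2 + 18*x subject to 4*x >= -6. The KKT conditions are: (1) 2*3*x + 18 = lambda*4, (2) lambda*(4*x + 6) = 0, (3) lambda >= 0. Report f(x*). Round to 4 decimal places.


Step 1: Try lambda = 0 (constraint inactive).
x_unc = -18/(2*3) = -3.0
Check: 4*-3.0 = -12.0 < -6 -- violated!
Step 2: Constraint must be active: 4*x = -6
x* = -6/4 = -1.5
lambda = (2*3*(-1.5) + 18)/4 = 2.25
Step 3: Compute optimal value.
f(x*) = 3*(-1.5)^2 + 18*(-1.5) = -20.25


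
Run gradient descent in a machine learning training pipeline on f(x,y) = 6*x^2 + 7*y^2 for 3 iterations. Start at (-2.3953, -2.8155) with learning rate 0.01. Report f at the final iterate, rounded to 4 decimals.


Gradient descent on f(x,y) = 6*x^2 + 7*y^2.
Starting point: (-2.3953, -2.8155), alpha = 0.01
Step 1: grad_x = 2*6*-2.3953 = -28.7436, grad_y = 2*7*-2.8155 = -39.417
  x_1 = -2.3953 - 0.01*-28.7436 = -2.1079
  y_1 = -2.8155 - 0.01*-39.417 = -2.4213
Step 2: grad_x = 2*6*-2.1079 = -25.2944, grad_y = 2*7*-2.4213 = -33.8986
  x_2 = -2.1079 - 0.01*-25.2944 = -1.8549
  y_2 = -2.4213 - 0.01*-33.8986 = -2.0823
Step 3: grad_x = 2*6*-1.8549 = -22.259, grad_y = 2*7*-2.0823 = -29.1528
  x_3 = -1.8549 - 0.01*-22.259 = -1.6323
  y_3 = -2.0823 - 0.01*-29.1528 = -1.7908
f(-1.6323, -1.7908) = 6*(-1.6323)^2 + 7*(-1.7908)^2 = 38.4362


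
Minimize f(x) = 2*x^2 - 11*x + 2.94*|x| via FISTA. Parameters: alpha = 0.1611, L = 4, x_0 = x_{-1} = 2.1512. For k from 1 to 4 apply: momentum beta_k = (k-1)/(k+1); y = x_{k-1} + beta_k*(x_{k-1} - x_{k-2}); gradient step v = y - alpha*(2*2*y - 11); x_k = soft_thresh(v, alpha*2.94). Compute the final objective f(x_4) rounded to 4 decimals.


FISTA on f(x) = 2*x^2 - 11*x + 2.94*|x|
L = 4, alpha = 0.1611
Iteration 1: beta = 0.0, y = 2.1512 + 0.0*(2.1512 - 2.1512) = 2.1512
  grad(y) = -2.3952, v = y - alpha*grad = 2.5371
  prox(v) = soft_thresh(2.5371, 0.4736) = 2.0634
Iteration 2: beta = 0.3333, y = 2.0634 + 0.3333*(2.0634 - 2.1512) = 2.0342
  grad(y) = -2.8633, v = y - alpha*grad = 2.4955
  prox(v) = soft_thresh(2.4955, 0.4736) = 2.0218
Iteration 3: beta = 0.5, y = 2.0218 + 0.5*(2.0218 - 2.0634) = 2.001
  grad(y) = -2.9959, v = y - alpha*grad = 2.4837
  prox(v) = soft_thresh(2.4837, 0.4736) = 2.01
Iteration 4: beta = 0.6, y = 2.01 + 0.6*(2.01 - 2.0218) = 2.003
  grad(y) = -2.9882, v = y - alpha*grad = 2.4843
  prox(v) = soft_thresh(2.4843, 0.4736) = 2.0107
f(x_4) = 2*2.0107^2 - 11*2.0107 + 2.94*|2.0107| = -8.1204


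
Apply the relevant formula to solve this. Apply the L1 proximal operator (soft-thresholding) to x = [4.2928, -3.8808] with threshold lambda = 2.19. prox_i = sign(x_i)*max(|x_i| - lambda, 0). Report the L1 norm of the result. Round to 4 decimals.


Soft-thresholding with lambda = 2.19:
prox(4.2928) = sign(4.2928)*max(|4.2928| - 2.19, 0) = 2.1028
prox(-3.8808) = sign(-3.8808)*max(|-3.8808| - 2.19, 0) = -1.6908
prox(x) = [2.1028, -1.6908]
||prox(x)||_1 = 2.1028 + 1.6908 = 3.7936


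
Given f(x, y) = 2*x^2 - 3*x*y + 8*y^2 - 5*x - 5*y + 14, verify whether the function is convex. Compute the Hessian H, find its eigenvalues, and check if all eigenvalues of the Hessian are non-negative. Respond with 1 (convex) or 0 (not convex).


The Hessian of f(x,y) = 2*x^2 - 3*x*y + 8*y^2 - 5*x - 5*y + 14 is:
H = [[4, -3], [-3, 16]]
Trace = 4 + 16 = 20
Determinant = 4*16 - (-3)^2 = 55
Discriminant = (20)^2 - 4*55 = 180.0
Eigenvalues: lambda_1 = 3.2918, lambda_2 = 16.7082
The function is convex.

1


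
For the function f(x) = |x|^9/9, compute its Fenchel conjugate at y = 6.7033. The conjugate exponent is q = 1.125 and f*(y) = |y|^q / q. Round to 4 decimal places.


The conjugate exponent q satisfies 1/p + 1/q = 1.
p = 9, so q = 9/(9 - 1) = 1.125
|y|^q = 6.7033^1.125 = 8.5031
f*(6.7033) = 8.5031 / 1.125 = 7.5583


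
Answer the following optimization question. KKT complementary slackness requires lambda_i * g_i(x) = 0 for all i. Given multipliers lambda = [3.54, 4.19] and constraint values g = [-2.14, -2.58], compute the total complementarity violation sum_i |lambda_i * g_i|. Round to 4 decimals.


KKT complementary slackness check:
lambda_1 * g_1 = 3.54 * -2.14 = -7.5756
lambda_2 * g_2 = 4.19 * -2.58 = -10.8102
Total violation = 7.5756 + 10.8102 = 18.3858


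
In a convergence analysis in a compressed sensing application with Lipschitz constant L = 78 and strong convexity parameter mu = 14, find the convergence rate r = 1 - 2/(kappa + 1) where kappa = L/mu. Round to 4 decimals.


Step 1: Compute the condition number.
kappa = L/mu = 78/14 = 5.5714
Step 2: Compute the convergence rate.
r = 1 - 2/(kappa + 1) = 1 - 2*mu/(L + mu) = (L - mu)/(L + mu) = 64/92 = 0.6957


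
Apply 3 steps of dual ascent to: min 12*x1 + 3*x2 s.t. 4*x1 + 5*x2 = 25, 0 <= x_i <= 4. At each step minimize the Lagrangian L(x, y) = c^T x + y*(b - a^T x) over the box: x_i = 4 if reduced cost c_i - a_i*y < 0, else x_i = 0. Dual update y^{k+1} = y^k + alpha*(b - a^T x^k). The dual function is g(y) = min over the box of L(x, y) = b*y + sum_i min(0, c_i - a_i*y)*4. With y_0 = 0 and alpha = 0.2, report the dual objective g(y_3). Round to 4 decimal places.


Dual ascent for LP: min 12*x1 + 3*x2, 4*x1 + 5*x2 = 25, 0 <= x_i <= 4
Step 1: y^k = 0.0, reduced costs: (12.0, 3.0)
  x^k = (0.0, 0.0), subgradient = b - a^T x = 25.0
  y^{k+1} = 0.0 + 0.2*25.0 = 5.0
Step 2: y^k = 5.0, reduced costs: (-8.0, -22.0)
  x^k = (4.0, 4.0), subgradient = b - a^T x = -11.0
  y^{k+1} = 5.0 + 0.2*-11.0 = 2.8
Step 3: y^k = 2.8, reduced costs: (0.8, -11.0)
  x^k = (0.0, 4.0), subgradient = b - a^T x = 5.0
  y^{k+1} = 2.8 + 0.2*5.0 = 3.8
Dual objective at y_3 = 3.8: reduced costs (-3.2, -16.0), box minimizer x = (4.0, 4.0)
g(y_3) = b*y + (c1 - a1*y)*x1 + (c2 - a2*y)*x2 = 25*3.8 + (-3.2)*4.0 + (-16.0)*4.0 = 95.0 - 12.8 - 64.0 = 18.2


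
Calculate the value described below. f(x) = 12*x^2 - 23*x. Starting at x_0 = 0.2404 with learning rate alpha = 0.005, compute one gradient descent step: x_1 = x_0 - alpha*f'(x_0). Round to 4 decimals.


We compute the gradient at x_0 and apply the update.
f'(x) = 24*x - 23
f'(0.2404) = 24*0.2404 - 23 = -17.2304
x_1 = 0.2404 - 0.005*-17.2304 = 0.3266


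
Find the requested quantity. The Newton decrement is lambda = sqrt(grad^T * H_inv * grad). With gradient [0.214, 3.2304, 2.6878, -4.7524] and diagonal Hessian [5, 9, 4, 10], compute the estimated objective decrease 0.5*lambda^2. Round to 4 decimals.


Step 1: H is diagonal, so H^(-1) * g = [0.0428, 0.3589, 0.672, -0.4752].
Step 2: g^T H^(-1) g = sum_i g_i^2 / H_ii
  = (0.214)^2/5 + (3.2304)^2/9 + (2.6878)^2/4 + (-4.7524)^2/10
  = 0.0092 + 1.1595 + 1.8061 + 2.2585 = 5.2333
Step 3: Objective decrease = 0.5 * g^T H^(-1) g = 2.6166


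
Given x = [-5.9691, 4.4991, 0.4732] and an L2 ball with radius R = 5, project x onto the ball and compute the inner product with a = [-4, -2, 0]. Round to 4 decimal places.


Step 1: Compute ||x|| (intermediates to 6 decimals).
||x|| = sqrt((-5.9691)^2 + 4.4991^2 + 0.4732^2) = 7.489725
Step 2: Project.
Since ||x|| > R, scale = R/||x|| = 5/7.489725 = 0.667581, proj(x) = scale * x
proj(x) = [-3.984858, 3.003514, 0.315899]
Step 3: Dot product.
a^T * proj(x) = -4*(-3.984858) - 2*3.003514 + 0*0.315899 = 9.9324


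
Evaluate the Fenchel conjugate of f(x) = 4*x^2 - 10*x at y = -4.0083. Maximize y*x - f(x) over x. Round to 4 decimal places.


f*(y) = sup_x {y*x - a*x^2 - b*x} = sup_x {(y-b)*x - a*x^2}
FOC: (y - b) - 2a*x = 0 => x* = (y - b)/(2a)
x* = (-4.0083 + 10)/(2*4) = 0.749
f*(-4.0083) = (y-b)^2/(4a) = (-4.0083 + 10)^2/(4*4)
= 35.9005/16 = 2.2438


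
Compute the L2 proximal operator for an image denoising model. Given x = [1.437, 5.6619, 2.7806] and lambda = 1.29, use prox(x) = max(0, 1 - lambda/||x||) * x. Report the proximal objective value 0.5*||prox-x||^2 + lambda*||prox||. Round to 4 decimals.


Step 1: Compute ||x||.
||x|| = 6.4695
Step 2: Compute scaling factor.
scale = max(0, 1 - 1.29/6.4695) = 0.8006
Step 3: prox(x) = [1.1505, 4.5329, 2.2262]
||prox(x)|| = 5.1795
Step 4: Proximal objective.
0.5*||prox-x||^2 = 0.8321
lambda*||prox|| = 6.6816
Total = 7.5135
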